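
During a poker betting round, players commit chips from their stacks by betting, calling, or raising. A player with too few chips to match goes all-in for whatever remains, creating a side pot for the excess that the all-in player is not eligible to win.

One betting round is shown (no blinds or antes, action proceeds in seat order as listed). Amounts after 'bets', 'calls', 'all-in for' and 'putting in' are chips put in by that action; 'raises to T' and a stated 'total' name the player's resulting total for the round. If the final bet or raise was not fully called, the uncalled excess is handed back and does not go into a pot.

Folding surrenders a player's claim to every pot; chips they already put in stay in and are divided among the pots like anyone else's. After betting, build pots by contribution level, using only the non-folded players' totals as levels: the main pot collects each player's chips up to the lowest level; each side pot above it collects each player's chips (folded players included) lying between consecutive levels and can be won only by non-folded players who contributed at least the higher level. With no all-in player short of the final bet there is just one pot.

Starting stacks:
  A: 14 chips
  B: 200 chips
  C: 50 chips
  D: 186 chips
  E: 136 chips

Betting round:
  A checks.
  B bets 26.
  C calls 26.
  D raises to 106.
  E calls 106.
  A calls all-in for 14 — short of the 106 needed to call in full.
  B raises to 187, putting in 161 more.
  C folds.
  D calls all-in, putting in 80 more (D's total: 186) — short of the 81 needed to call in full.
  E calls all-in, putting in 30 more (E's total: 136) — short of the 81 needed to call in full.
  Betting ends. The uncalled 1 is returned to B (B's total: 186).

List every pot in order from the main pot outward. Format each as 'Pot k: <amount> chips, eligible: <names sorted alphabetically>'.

Contributions (after 1 returned to B): A=14, B=186, C=26, D=186, E=136
Folded: C
Pot levels (distinct totals of non-folded players): 14, 136, 186
Layer 1-14: 14 each from A, B, C, D, E = 14*5 = 70 chips; eligible A, B, D, E
Layer 15-136: B 122 + C 12 + D 122 + E 122 = 378 chips; eligible B, D, E
Layer 137-186: 50 each from B, D = 50*2 = 100 chips; eligible B, D

Pot 1: 70 chips, eligible: A, B, D, E
Pot 2: 378 chips, eligible: B, D, E
Pot 3: 100 chips, eligible: B, D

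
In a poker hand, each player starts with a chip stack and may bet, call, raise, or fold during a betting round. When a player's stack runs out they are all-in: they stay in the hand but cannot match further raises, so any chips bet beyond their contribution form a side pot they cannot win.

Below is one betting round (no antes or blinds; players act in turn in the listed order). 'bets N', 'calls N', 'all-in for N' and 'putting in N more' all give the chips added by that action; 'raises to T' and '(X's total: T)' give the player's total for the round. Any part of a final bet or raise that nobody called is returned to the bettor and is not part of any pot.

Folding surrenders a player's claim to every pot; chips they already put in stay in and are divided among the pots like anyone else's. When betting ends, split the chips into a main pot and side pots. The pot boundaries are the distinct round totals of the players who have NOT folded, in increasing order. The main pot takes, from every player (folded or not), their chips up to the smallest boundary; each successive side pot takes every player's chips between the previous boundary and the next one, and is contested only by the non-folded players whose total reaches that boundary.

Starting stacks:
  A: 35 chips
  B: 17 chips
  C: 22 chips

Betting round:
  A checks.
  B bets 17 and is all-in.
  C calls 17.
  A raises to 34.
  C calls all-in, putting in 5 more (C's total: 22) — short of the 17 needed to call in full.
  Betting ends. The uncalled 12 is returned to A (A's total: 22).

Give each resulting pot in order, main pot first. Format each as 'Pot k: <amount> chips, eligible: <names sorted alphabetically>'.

Pot 1: 51 chips, eligible: A, B, C
Pot 2: 10 chips, eligible: A, C

Derivation:
Contributions (after 12 returned to A): A=22, B=17, C=22
Pot levels (distinct totals of non-folded players): 17, 22
Layer 1-17: 17 each from A, B, C = 17*3 = 51 chips; eligible A, B, C
Layer 18-22: 5 each from A, C = 5*2 = 10 chips; eligible A, C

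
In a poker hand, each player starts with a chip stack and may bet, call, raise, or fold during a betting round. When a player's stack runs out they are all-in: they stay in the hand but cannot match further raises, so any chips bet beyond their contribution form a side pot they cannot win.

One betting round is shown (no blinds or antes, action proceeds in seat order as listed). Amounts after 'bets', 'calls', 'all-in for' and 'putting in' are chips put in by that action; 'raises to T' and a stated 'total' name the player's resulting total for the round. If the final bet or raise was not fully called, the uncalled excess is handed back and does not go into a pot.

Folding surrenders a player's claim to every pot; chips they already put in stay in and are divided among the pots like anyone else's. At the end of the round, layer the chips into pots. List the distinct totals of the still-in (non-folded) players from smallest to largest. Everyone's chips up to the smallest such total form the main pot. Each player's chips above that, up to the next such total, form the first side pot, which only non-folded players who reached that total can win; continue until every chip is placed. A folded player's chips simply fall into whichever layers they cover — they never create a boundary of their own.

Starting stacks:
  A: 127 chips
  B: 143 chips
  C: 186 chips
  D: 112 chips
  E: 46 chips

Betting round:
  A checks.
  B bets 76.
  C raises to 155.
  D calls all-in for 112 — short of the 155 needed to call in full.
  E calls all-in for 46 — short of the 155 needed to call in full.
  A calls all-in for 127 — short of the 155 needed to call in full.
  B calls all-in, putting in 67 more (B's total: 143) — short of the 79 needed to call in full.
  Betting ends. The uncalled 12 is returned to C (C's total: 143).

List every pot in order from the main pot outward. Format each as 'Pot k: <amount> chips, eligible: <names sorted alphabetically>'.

Pot 1: 230 chips, eligible: A, B, C, D, E
Pot 2: 264 chips, eligible: A, B, C, D
Pot 3: 45 chips, eligible: A, B, C
Pot 4: 32 chips, eligible: B, C

Derivation:
Contributions (after 12 returned to C): A=127, B=143, C=143, D=112, E=46
Pot levels (distinct totals of non-folded players): 46, 112, 127, 143
Layer 1-46: 46 each from A, B, C, D, E = 46*5 = 230 chips; eligible A, B, C, D, E
Layer 47-112: 66 each from A, B, C, D = 66*4 = 264 chips; eligible A, B, C, D
Layer 113-127: 15 each from A, B, C = 15*3 = 45 chips; eligible A, B, C
Layer 128-143: 16 each from B, C = 16*2 = 32 chips; eligible B, C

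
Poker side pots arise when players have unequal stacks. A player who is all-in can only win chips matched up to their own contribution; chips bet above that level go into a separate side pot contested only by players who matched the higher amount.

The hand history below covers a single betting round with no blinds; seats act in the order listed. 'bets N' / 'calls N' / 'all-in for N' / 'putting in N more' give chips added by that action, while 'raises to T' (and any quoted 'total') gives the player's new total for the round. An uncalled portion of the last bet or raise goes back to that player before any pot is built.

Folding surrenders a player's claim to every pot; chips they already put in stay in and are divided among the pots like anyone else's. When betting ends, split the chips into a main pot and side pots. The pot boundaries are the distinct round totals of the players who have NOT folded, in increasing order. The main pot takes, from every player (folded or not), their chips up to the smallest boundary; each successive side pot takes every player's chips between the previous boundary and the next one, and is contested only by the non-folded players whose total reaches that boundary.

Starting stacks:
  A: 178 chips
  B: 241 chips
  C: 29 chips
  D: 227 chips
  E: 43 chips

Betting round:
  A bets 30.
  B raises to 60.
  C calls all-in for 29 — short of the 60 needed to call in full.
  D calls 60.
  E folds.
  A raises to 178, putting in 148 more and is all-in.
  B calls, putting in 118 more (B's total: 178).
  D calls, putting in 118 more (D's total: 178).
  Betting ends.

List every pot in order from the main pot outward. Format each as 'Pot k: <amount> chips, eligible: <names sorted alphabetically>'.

Pot 1: 116 chips, eligible: A, B, C, D
Pot 2: 447 chips, eligible: A, B, D

Derivation:
Contributions: A=178, B=178, C=29, D=178
Folded: E
Pot levels (distinct totals of non-folded players): 29, 178
Layer 1-29: 29 each from A, B, C, D = 29*4 = 116 chips; eligible A, B, C, D
Layer 30-178: 149 each from A, B, D = 149*3 = 447 chips; eligible A, B, D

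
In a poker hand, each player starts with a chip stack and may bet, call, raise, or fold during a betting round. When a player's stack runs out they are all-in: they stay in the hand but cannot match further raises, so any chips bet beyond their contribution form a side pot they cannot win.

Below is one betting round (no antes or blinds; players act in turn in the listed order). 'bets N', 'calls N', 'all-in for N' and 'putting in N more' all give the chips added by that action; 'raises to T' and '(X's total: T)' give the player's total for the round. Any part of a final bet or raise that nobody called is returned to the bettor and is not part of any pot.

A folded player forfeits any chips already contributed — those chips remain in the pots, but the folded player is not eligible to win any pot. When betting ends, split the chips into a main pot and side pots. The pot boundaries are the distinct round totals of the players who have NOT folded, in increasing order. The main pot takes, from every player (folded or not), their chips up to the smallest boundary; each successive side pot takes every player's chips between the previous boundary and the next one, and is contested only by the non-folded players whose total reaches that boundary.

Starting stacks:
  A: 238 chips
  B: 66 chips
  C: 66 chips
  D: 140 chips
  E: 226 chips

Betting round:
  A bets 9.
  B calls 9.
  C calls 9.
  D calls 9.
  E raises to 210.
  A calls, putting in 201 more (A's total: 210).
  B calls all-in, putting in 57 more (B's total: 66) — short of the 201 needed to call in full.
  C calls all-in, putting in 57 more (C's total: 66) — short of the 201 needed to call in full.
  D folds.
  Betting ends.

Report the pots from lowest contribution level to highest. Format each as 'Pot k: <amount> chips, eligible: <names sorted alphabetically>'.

Contributions: A=210, B=66, C=66, D=9, E=210
Folded: D
Pot levels (distinct totals of non-folded players): 66, 210
Layer 1-66: A 66 + B 66 + C 66 + D 9 + E 66 = 273 chips; eligible A, B, C, E
Layer 67-210: 144 each from A, E = 144*2 = 288 chips; eligible A, E

Pot 1: 273 chips, eligible: A, B, C, E
Pot 2: 288 chips, eligible: A, E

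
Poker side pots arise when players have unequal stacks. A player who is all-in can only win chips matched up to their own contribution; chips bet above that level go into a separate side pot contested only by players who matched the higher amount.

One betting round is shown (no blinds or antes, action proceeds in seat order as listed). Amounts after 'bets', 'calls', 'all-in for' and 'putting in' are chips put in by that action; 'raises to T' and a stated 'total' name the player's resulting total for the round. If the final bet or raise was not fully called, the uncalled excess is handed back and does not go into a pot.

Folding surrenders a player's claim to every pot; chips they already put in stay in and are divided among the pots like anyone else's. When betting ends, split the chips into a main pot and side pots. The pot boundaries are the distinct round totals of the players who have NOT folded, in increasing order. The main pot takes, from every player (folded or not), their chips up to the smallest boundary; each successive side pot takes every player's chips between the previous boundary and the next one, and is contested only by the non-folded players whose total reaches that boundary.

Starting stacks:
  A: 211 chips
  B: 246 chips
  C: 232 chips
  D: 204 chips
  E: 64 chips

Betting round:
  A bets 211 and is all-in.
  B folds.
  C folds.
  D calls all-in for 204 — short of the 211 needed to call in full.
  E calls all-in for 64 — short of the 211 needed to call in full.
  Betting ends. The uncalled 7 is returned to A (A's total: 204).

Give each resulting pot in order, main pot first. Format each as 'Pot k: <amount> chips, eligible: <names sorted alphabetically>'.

Pot 1: 192 chips, eligible: A, D, E
Pot 2: 280 chips, eligible: A, D

Derivation:
Contributions (after 7 returned to A): A=204, D=204, E=64
Folded: B, C
Pot levels (distinct totals of non-folded players): 64, 204
Layer 1-64: 64 each from A, D, E = 64*3 = 192 chips; eligible A, D, E
Layer 65-204: 140 each from A, D = 140*2 = 280 chips; eligible A, D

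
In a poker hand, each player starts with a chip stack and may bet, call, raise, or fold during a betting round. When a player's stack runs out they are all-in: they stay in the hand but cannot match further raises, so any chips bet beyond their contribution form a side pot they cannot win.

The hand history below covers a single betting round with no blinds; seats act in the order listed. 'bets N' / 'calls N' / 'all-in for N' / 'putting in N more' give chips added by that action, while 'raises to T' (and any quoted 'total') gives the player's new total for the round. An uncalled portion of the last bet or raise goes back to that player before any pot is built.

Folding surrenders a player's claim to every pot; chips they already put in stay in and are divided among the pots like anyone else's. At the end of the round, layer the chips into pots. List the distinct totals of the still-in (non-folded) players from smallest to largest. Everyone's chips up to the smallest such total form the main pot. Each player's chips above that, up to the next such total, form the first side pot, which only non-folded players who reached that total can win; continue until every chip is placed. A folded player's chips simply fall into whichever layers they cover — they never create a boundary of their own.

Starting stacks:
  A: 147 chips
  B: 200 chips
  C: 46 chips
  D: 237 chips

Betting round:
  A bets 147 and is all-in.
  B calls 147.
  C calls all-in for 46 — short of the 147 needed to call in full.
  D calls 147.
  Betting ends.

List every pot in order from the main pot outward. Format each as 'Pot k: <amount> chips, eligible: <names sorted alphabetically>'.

Pot 1: 184 chips, eligible: A, B, C, D
Pot 2: 303 chips, eligible: A, B, D

Derivation:
Contributions: A=147, B=147, C=46, D=147
Pot levels (distinct totals of non-folded players): 46, 147
Layer 1-46: 46 each from A, B, C, D = 46*4 = 184 chips; eligible A, B, C, D
Layer 47-147: 101 each from A, B, D = 101*3 = 303 chips; eligible A, B, D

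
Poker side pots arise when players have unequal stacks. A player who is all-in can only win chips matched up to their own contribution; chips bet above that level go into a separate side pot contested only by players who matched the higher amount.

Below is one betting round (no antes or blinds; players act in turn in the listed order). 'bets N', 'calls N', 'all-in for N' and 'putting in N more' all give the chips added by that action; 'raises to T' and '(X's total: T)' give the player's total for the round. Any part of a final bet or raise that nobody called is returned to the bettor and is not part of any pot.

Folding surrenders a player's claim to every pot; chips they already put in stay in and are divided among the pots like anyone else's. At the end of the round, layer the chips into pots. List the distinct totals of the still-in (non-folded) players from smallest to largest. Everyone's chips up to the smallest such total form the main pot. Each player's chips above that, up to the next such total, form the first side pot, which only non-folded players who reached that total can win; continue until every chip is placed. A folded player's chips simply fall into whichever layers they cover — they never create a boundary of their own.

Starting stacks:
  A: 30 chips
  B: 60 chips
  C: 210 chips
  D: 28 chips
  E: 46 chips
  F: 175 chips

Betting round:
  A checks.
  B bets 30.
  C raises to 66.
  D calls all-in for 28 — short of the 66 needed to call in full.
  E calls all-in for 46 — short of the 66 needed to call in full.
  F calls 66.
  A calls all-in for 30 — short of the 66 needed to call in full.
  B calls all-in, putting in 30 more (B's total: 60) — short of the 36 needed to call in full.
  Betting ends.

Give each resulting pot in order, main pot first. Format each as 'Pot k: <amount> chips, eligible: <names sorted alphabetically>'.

Contributions: A=30, B=60, C=66, D=28, E=46, F=66
Pot levels (distinct totals of non-folded players): 28, 30, 46, 60, 66
Layer 1-28: 28 each from A, B, C, D, E, F = 28*6 = 168 chips; eligible A, B, C, D, E, F
Layer 29-30: 2 each from A, B, C, E, F = 2*5 = 10 chips; eligible A, B, C, E, F
Layer 31-46: 16 each from B, C, E, F = 16*4 = 64 chips; eligible B, C, E, F
Layer 47-60: 14 each from B, C, F = 14*3 = 42 chips; eligible B, C, F
Layer 61-66: 6 each from C, F = 6*2 = 12 chips; eligible C, F

Pot 1: 168 chips, eligible: A, B, C, D, E, F
Pot 2: 10 chips, eligible: A, B, C, E, F
Pot 3: 64 chips, eligible: B, C, E, F
Pot 4: 42 chips, eligible: B, C, F
Pot 5: 12 chips, eligible: C, F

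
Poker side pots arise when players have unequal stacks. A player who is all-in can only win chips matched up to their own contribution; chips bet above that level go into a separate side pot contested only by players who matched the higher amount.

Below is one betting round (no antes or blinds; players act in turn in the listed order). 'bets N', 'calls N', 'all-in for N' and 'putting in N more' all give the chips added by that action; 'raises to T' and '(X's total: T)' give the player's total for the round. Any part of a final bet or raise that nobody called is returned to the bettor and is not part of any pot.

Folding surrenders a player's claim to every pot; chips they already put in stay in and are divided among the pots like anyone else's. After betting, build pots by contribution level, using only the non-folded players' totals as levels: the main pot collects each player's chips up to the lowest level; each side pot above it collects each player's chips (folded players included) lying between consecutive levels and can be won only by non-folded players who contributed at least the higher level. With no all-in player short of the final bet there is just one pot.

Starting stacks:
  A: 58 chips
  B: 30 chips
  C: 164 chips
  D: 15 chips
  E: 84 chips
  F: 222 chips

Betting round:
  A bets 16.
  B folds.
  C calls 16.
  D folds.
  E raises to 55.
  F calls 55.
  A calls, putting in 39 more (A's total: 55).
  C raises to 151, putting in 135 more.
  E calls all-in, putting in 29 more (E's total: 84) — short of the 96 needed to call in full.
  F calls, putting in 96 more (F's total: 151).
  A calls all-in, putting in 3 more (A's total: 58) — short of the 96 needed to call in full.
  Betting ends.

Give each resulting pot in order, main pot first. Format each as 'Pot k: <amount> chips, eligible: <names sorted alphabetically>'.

Pot 1: 232 chips, eligible: A, C, E, F
Pot 2: 78 chips, eligible: C, E, F
Pot 3: 134 chips, eligible: C, F

Derivation:
Contributions: A=58, C=151, E=84, F=151
Folded: B, D
Pot levels (distinct totals of non-folded players): 58, 84, 151
Layer 1-58: 58 each from A, C, E, F = 58*4 = 232 chips; eligible A, C, E, F
Layer 59-84: 26 each from C, E, F = 26*3 = 78 chips; eligible C, E, F
Layer 85-151: 67 each from C, F = 67*2 = 134 chips; eligible C, F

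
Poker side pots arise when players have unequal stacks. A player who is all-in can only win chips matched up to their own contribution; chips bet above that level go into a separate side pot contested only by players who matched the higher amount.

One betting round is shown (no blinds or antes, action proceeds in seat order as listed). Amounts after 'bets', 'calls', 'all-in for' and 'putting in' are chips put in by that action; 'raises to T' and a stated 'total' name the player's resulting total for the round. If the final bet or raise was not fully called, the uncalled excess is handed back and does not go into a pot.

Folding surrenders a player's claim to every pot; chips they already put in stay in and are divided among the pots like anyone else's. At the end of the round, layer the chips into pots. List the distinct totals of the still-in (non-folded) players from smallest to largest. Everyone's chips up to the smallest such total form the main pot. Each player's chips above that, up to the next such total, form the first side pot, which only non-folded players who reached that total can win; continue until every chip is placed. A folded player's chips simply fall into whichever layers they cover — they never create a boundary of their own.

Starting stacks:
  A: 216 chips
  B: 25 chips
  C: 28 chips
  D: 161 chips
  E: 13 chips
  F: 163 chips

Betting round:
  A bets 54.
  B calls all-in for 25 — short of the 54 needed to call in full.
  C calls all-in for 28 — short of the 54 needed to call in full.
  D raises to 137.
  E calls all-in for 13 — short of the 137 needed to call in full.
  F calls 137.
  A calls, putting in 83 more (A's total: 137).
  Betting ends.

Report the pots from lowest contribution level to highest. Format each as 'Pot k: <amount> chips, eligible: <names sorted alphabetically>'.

Contributions: A=137, B=25, C=28, D=137, E=13, F=137
Pot levels (distinct totals of non-folded players): 13, 25, 28, 137
Layer 1-13: 13 each from A, B, C, D, E, F = 13*6 = 78 chips; eligible A, B, C, D, E, F
Layer 14-25: 12 each from A, B, C, D, F = 12*5 = 60 chips; eligible A, B, C, D, F
Layer 26-28: 3 each from A, C, D, F = 3*4 = 12 chips; eligible A, C, D, F
Layer 29-137: 109 each from A, D, F = 109*3 = 327 chips; eligible A, D, F

Pot 1: 78 chips, eligible: A, B, C, D, E, F
Pot 2: 60 chips, eligible: A, B, C, D, F
Pot 3: 12 chips, eligible: A, C, D, F
Pot 4: 327 chips, eligible: A, D, F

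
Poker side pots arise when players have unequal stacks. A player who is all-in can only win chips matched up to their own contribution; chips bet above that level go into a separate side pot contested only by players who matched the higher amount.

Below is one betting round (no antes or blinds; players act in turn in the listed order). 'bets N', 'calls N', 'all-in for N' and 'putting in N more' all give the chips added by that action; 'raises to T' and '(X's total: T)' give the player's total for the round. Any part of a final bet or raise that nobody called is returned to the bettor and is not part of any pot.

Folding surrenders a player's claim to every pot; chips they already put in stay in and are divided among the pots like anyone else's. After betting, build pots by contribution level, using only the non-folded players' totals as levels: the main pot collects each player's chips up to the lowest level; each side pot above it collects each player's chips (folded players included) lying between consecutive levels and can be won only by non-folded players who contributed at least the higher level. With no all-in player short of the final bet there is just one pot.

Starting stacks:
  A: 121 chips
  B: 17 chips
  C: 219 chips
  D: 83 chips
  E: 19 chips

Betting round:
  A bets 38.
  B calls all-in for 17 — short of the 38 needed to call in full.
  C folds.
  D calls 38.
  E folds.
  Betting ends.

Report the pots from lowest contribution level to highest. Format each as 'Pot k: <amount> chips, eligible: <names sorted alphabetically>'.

Pot 1: 51 chips, eligible: A, B, D
Pot 2: 42 chips, eligible: A, D

Derivation:
Contributions: A=38, B=17, D=38
Folded: C, E
Pot levels (distinct totals of non-folded players): 17, 38
Layer 1-17: 17 each from A, B, D = 17*3 = 51 chips; eligible A, B, D
Layer 18-38: 21 each from A, D = 21*2 = 42 chips; eligible A, D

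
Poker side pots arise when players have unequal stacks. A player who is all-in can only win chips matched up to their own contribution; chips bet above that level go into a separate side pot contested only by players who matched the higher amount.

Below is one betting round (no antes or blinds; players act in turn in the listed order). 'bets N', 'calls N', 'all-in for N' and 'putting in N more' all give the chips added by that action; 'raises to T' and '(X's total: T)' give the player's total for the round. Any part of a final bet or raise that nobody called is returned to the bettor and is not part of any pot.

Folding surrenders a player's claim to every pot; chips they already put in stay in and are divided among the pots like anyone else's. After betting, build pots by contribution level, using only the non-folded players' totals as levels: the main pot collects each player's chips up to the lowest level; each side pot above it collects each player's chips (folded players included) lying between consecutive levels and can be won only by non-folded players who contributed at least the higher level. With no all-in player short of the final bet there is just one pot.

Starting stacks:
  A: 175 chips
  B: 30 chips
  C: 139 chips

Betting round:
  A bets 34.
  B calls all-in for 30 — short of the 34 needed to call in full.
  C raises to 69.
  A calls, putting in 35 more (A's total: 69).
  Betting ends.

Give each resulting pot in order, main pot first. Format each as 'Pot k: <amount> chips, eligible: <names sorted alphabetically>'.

Contributions: A=69, B=30, C=69
Pot levels (distinct totals of non-folded players): 30, 69
Layer 1-30: 30 each from A, B, C = 30*3 = 90 chips; eligible A, B, C
Layer 31-69: 39 each from A, C = 39*2 = 78 chips; eligible A, C

Pot 1: 90 chips, eligible: A, B, C
Pot 2: 78 chips, eligible: A, C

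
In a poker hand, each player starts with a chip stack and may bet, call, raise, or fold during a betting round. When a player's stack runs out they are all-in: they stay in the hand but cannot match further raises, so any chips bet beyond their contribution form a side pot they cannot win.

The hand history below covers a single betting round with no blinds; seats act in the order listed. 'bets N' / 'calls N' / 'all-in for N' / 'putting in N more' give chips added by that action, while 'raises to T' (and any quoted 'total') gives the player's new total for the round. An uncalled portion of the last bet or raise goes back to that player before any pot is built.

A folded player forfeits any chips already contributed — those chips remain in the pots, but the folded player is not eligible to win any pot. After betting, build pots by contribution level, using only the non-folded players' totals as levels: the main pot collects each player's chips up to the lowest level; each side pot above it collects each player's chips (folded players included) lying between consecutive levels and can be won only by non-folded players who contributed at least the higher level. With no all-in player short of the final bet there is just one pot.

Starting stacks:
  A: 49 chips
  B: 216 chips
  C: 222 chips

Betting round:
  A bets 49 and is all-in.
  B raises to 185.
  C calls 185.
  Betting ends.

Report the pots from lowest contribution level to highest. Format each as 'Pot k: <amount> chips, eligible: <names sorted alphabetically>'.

Contributions: A=49, B=185, C=185
Pot levels (distinct totals of non-folded players): 49, 185
Layer 1-49: 49 each from A, B, C = 49*3 = 147 chips; eligible A, B, C
Layer 50-185: 136 each from B, C = 136*2 = 272 chips; eligible B, C

Pot 1: 147 chips, eligible: A, B, C
Pot 2: 272 chips, eligible: B, C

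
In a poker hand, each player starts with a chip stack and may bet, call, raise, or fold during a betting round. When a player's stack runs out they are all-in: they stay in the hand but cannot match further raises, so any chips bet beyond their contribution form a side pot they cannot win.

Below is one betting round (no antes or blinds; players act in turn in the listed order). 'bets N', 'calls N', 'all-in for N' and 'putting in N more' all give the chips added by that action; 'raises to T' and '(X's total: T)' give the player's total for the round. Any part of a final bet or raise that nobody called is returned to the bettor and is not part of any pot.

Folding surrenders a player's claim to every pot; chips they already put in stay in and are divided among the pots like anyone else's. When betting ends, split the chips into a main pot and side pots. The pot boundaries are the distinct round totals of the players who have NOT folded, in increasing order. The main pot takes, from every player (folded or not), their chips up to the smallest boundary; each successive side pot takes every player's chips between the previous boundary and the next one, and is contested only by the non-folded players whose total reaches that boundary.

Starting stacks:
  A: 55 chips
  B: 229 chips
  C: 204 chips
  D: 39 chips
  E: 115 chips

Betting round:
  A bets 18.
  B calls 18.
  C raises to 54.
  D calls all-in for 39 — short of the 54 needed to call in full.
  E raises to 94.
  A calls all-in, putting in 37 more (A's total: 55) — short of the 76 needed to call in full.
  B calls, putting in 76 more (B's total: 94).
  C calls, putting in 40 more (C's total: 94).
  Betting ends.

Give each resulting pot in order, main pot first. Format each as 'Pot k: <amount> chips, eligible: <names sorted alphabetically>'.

Pot 1: 195 chips, eligible: A, B, C, D, E
Pot 2: 64 chips, eligible: A, B, C, E
Pot 3: 117 chips, eligible: B, C, E

Derivation:
Contributions: A=55, B=94, C=94, D=39, E=94
Pot levels (distinct totals of non-folded players): 39, 55, 94
Layer 1-39: 39 each from A, B, C, D, E = 39*5 = 195 chips; eligible A, B, C, D, E
Layer 40-55: 16 each from A, B, C, E = 16*4 = 64 chips; eligible A, B, C, E
Layer 56-94: 39 each from B, C, E = 39*3 = 117 chips; eligible B, C, E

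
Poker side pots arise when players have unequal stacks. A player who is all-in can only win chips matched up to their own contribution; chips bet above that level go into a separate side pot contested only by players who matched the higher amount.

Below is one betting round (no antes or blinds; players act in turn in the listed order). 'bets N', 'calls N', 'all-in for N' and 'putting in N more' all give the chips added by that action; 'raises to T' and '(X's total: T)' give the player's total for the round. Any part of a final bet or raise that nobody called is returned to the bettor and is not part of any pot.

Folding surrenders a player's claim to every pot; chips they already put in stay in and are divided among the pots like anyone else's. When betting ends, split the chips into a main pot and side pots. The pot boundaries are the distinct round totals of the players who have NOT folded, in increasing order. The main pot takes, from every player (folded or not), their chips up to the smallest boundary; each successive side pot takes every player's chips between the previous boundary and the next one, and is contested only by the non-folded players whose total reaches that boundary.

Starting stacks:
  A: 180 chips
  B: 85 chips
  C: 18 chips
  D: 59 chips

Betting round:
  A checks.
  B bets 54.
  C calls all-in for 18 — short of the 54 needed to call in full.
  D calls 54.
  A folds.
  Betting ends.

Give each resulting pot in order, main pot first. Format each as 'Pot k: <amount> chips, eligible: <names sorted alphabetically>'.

Contributions: B=54, C=18, D=54
Folded: A
Pot levels (distinct totals of non-folded players): 18, 54
Layer 1-18: 18 each from B, C, D = 18*3 = 54 chips; eligible B, C, D
Layer 19-54: 36 each from B, D = 36*2 = 72 chips; eligible B, D

Pot 1: 54 chips, eligible: B, C, D
Pot 2: 72 chips, eligible: B, D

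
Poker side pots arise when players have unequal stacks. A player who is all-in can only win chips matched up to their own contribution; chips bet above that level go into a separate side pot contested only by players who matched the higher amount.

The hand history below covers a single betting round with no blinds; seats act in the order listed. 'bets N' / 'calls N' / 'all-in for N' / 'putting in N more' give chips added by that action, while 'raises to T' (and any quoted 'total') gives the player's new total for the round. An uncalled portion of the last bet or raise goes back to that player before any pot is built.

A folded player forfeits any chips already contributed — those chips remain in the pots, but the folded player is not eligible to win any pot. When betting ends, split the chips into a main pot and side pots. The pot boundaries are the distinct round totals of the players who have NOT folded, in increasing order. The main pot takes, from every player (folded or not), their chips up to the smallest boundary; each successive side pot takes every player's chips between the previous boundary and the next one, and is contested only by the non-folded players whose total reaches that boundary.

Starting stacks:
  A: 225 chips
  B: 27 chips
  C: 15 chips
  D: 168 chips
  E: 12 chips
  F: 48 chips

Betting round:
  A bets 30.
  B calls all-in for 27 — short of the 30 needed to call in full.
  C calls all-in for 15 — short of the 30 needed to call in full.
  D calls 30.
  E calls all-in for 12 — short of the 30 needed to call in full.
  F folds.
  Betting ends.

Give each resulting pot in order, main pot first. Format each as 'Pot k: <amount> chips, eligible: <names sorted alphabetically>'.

Contributions: A=30, B=27, C=15, D=30, E=12
Folded: F
Pot levels (distinct totals of non-folded players): 12, 15, 27, 30
Layer 1-12: 12 each from A, B, C, D, E = 12*5 = 60 chips; eligible A, B, C, D, E
Layer 13-15: 3 each from A, B, C, D = 3*4 = 12 chips; eligible A, B, C, D
Layer 16-27: 12 each from A, B, D = 12*3 = 36 chips; eligible A, B, D
Layer 28-30: 3 each from A, D = 3*2 = 6 chips; eligible A, D

Pot 1: 60 chips, eligible: A, B, C, D, E
Pot 2: 12 chips, eligible: A, B, C, D
Pot 3: 36 chips, eligible: A, B, D
Pot 4: 6 chips, eligible: A, D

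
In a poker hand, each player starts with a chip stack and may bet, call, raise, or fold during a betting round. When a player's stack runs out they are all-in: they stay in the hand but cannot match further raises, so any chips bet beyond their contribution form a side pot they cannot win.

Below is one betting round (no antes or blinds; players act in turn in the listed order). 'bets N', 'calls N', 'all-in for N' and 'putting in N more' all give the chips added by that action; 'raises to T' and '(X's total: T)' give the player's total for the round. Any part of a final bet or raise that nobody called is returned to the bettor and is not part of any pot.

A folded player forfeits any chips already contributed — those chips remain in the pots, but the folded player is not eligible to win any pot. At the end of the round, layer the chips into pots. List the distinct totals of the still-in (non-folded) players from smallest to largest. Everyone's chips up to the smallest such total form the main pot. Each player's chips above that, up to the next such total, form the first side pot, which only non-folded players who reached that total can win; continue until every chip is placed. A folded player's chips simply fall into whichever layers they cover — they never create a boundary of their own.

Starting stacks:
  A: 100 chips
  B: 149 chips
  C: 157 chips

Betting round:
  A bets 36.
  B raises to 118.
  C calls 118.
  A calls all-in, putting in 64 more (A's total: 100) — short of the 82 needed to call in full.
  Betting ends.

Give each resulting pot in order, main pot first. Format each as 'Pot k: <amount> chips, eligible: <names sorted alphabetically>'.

Contributions: A=100, B=118, C=118
Pot levels (distinct totals of non-folded players): 100, 118
Layer 1-100: 100 each from A, B, C = 100*3 = 300 chips; eligible A, B, C
Layer 101-118: 18 each from B, C = 18*2 = 36 chips; eligible B, C

Pot 1: 300 chips, eligible: A, B, C
Pot 2: 36 chips, eligible: B, C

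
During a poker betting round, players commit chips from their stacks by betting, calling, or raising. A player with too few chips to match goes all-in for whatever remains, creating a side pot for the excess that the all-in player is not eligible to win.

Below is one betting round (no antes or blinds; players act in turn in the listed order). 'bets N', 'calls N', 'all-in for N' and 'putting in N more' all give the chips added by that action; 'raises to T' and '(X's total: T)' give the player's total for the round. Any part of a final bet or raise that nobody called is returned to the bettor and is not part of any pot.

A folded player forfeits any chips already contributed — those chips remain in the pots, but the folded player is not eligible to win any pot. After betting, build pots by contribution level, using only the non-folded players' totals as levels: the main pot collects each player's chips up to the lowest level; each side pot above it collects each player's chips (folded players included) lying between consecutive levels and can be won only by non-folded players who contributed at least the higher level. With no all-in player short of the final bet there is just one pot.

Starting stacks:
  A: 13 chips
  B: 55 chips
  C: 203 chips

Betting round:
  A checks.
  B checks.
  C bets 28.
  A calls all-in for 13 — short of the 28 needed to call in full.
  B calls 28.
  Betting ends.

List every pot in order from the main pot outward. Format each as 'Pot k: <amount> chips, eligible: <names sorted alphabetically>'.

Contributions: A=13, B=28, C=28
Pot levels (distinct totals of non-folded players): 13, 28
Layer 1-13: 13 each from A, B, C = 13*3 = 39 chips; eligible A, B, C
Layer 14-28: 15 each from B, C = 15*2 = 30 chips; eligible B, C

Pot 1: 39 chips, eligible: A, B, C
Pot 2: 30 chips, eligible: B, C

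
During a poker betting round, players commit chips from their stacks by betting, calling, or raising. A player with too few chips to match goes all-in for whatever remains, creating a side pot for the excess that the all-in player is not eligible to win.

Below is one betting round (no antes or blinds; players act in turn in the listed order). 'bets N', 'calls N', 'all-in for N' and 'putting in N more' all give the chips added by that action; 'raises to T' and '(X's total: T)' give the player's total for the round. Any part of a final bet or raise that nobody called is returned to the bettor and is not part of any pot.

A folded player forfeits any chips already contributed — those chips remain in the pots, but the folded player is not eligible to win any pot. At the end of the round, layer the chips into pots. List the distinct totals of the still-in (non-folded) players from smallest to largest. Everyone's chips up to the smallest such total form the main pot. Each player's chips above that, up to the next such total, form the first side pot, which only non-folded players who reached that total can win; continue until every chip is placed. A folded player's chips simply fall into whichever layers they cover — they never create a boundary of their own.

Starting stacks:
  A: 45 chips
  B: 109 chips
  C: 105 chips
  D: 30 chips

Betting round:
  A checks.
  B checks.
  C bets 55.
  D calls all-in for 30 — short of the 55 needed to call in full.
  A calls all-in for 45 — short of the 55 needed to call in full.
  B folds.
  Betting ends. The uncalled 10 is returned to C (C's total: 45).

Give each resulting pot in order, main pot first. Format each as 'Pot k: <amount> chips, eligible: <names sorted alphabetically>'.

Contributions (after 10 returned to C): A=45, C=45, D=30
Folded: B
Pot levels (distinct totals of non-folded players): 30, 45
Layer 1-30: 30 each from A, C, D = 30*3 = 90 chips; eligible A, C, D
Layer 31-45: 15 each from A, C = 15*2 = 30 chips; eligible A, C

Pot 1: 90 chips, eligible: A, C, D
Pot 2: 30 chips, eligible: A, C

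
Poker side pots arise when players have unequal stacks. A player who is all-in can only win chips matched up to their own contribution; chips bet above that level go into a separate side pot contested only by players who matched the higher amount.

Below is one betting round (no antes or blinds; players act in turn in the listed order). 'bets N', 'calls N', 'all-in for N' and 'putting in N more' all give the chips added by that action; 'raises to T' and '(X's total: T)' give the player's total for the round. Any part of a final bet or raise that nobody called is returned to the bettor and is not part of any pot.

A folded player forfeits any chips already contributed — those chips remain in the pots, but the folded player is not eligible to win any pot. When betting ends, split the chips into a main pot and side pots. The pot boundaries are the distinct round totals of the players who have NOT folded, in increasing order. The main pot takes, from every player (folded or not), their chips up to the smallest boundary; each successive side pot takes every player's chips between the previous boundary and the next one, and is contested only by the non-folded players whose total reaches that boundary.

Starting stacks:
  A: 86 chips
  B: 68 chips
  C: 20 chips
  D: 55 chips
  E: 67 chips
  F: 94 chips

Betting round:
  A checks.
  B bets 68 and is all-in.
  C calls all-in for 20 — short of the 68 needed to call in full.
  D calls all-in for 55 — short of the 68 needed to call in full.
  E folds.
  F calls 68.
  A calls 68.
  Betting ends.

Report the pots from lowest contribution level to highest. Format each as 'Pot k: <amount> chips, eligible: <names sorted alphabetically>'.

Contributions: A=68, B=68, C=20, D=55, F=68
Folded: E
Pot levels (distinct totals of non-folded players): 20, 55, 68
Layer 1-20: 20 each from A, B, C, D, F = 20*5 = 100 chips; eligible A, B, C, D, F
Layer 21-55: 35 each from A, B, D, F = 35*4 = 140 chips; eligible A, B, D, F
Layer 56-68: 13 each from A, B, F = 13*3 = 39 chips; eligible A, B, F

Pot 1: 100 chips, eligible: A, B, C, D, F
Pot 2: 140 chips, eligible: A, B, D, F
Pot 3: 39 chips, eligible: A, B, F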